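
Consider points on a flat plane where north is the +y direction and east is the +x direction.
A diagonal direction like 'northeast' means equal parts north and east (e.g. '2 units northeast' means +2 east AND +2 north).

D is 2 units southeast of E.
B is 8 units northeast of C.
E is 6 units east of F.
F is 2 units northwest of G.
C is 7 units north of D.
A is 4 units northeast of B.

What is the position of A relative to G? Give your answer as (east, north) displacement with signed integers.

Answer: A is at (east=18, north=19) relative to G.

Derivation:
Place G at the origin (east=0, north=0).
  F is 2 units northwest of G: delta (east=-2, north=+2); F at (east=-2, north=2).
  E is 6 units east of F: delta (east=+6, north=+0); E at (east=4, north=2).
  D is 2 units southeast of E: delta (east=+2, north=-2); D at (east=6, north=0).
  C is 7 units north of D: delta (east=+0, north=+7); C at (east=6, north=7).
  B is 8 units northeast of C: delta (east=+8, north=+8); B at (east=14, north=15).
  A is 4 units northeast of B: delta (east=+4, north=+4); A at (east=18, north=19).
Therefore A relative to G: (east=18, north=19).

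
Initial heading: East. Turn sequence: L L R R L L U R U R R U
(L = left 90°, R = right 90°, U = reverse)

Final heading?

Start: East
  L (left (90° counter-clockwise)) -> North
  L (left (90° counter-clockwise)) -> West
  R (right (90° clockwise)) -> North
  R (right (90° clockwise)) -> East
  L (left (90° counter-clockwise)) -> North
  L (left (90° counter-clockwise)) -> West
  U (U-turn (180°)) -> East
  R (right (90° clockwise)) -> South
  U (U-turn (180°)) -> North
  R (right (90° clockwise)) -> East
  R (right (90° clockwise)) -> South
  U (U-turn (180°)) -> North
Final: North

Answer: Final heading: North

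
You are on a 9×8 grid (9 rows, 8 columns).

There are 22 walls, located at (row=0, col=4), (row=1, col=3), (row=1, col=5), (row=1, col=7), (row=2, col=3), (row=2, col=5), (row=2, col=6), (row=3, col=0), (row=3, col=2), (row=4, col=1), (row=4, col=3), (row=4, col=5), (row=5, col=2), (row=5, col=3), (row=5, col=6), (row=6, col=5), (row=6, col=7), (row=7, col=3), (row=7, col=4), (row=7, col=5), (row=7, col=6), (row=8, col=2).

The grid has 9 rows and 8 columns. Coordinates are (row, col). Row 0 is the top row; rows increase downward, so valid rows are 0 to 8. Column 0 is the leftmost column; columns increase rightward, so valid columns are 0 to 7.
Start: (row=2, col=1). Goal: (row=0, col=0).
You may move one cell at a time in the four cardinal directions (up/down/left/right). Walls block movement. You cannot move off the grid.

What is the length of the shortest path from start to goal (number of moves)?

BFS from (row=2, col=1) until reaching (row=0, col=0):
  Distance 0: (row=2, col=1)
  Distance 1: (row=1, col=1), (row=2, col=0), (row=2, col=2), (row=3, col=1)
  Distance 2: (row=0, col=1), (row=1, col=0), (row=1, col=2)
  Distance 3: (row=0, col=0), (row=0, col=2)  <- goal reached here
One shortest path (3 moves): (row=2, col=1) -> (row=2, col=0) -> (row=1, col=0) -> (row=0, col=0)

Answer: Shortest path length: 3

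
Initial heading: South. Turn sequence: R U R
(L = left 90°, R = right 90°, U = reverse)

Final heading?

Answer: Final heading: South

Derivation:
Start: South
  R (right (90° clockwise)) -> West
  U (U-turn (180°)) -> East
  R (right (90° clockwise)) -> South
Final: South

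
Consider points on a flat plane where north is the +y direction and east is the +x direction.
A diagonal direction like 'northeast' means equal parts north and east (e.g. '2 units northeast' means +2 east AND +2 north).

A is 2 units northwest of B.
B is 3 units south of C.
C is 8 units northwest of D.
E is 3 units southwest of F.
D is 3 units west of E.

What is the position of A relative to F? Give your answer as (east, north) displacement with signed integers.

Answer: A is at (east=-16, north=4) relative to F.

Derivation:
Place F at the origin (east=0, north=0).
  E is 3 units southwest of F: delta (east=-3, north=-3); E at (east=-3, north=-3).
  D is 3 units west of E: delta (east=-3, north=+0); D at (east=-6, north=-3).
  C is 8 units northwest of D: delta (east=-8, north=+8); C at (east=-14, north=5).
  B is 3 units south of C: delta (east=+0, north=-3); B at (east=-14, north=2).
  A is 2 units northwest of B: delta (east=-2, north=+2); A at (east=-16, north=4).
Therefore A relative to F: (east=-16, north=4).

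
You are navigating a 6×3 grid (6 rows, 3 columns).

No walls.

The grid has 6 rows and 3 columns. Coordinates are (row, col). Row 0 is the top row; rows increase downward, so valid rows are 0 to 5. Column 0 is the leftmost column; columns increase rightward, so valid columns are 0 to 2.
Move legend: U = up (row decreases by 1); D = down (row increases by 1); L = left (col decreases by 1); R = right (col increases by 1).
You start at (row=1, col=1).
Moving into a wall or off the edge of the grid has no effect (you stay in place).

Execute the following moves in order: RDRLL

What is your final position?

Answer: Final position: (row=2, col=0)

Derivation:
Start: (row=1, col=1)
  R (right): (row=1, col=1) -> (row=1, col=2)
  D (down): (row=1, col=2) -> (row=2, col=2)
  R (right): blocked, stay at (row=2, col=2)
  L (left): (row=2, col=2) -> (row=2, col=1)
  L (left): (row=2, col=1) -> (row=2, col=0)
Final: (row=2, col=0)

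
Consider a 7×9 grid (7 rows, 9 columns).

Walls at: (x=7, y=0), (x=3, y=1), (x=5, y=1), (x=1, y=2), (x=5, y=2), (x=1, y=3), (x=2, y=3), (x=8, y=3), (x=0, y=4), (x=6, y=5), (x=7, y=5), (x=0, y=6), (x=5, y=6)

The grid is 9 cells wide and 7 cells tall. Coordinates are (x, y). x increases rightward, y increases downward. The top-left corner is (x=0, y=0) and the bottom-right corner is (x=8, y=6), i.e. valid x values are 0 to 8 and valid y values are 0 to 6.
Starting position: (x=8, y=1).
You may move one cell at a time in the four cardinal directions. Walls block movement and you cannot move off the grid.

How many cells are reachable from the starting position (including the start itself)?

BFS flood-fill from (x=8, y=1):
  Distance 0: (x=8, y=1)
  Distance 1: (x=8, y=0), (x=7, y=1), (x=8, y=2)
  Distance 2: (x=6, y=1), (x=7, y=2)
  Distance 3: (x=6, y=0), (x=6, y=2), (x=7, y=3)
  Distance 4: (x=5, y=0), (x=6, y=3), (x=7, y=4)
  Distance 5: (x=4, y=0), (x=5, y=3), (x=6, y=4), (x=8, y=4)
  Distance 6: (x=3, y=0), (x=4, y=1), (x=4, y=3), (x=5, y=4), (x=8, y=5)
  Distance 7: (x=2, y=0), (x=4, y=2), (x=3, y=3), (x=4, y=4), (x=5, y=5), (x=8, y=6)
  Distance 8: (x=1, y=0), (x=2, y=1), (x=3, y=2), (x=3, y=4), (x=4, y=5), (x=7, y=6)
  Distance 9: (x=0, y=0), (x=1, y=1), (x=2, y=2), (x=2, y=4), (x=3, y=5), (x=4, y=6), (x=6, y=6)
  Distance 10: (x=0, y=1), (x=1, y=4), (x=2, y=5), (x=3, y=6)
  Distance 11: (x=0, y=2), (x=1, y=5), (x=2, y=6)
  Distance 12: (x=0, y=3), (x=0, y=5), (x=1, y=6)
Total reachable: 50 (grid has 50 open cells total)

Answer: Reachable cells: 50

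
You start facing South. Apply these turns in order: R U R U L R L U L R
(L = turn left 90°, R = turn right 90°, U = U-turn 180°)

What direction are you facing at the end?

Answer: Final heading: East

Derivation:
Start: South
  R (right (90° clockwise)) -> West
  U (U-turn (180°)) -> East
  R (right (90° clockwise)) -> South
  U (U-turn (180°)) -> North
  L (left (90° counter-clockwise)) -> West
  R (right (90° clockwise)) -> North
  L (left (90° counter-clockwise)) -> West
  U (U-turn (180°)) -> East
  L (left (90° counter-clockwise)) -> North
  R (right (90° clockwise)) -> East
Final: East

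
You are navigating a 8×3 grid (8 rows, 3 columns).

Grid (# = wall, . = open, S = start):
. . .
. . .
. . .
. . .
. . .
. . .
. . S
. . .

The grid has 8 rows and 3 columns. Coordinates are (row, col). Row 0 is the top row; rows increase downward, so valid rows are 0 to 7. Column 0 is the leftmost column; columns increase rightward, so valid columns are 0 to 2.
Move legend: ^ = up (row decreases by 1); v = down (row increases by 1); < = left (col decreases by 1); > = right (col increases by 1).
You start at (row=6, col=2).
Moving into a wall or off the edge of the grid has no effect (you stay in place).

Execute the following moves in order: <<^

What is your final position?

Start: (row=6, col=2)
  < (left): (row=6, col=2) -> (row=6, col=1)
  < (left): (row=6, col=1) -> (row=6, col=0)
  ^ (up): (row=6, col=0) -> (row=5, col=0)
Final: (row=5, col=0)

Answer: Final position: (row=5, col=0)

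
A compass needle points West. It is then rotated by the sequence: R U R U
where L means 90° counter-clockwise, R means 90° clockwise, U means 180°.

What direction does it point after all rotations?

Start: West
  R (right (90° clockwise)) -> North
  U (U-turn (180°)) -> South
  R (right (90° clockwise)) -> West
  U (U-turn (180°)) -> East
Final: East

Answer: Final heading: East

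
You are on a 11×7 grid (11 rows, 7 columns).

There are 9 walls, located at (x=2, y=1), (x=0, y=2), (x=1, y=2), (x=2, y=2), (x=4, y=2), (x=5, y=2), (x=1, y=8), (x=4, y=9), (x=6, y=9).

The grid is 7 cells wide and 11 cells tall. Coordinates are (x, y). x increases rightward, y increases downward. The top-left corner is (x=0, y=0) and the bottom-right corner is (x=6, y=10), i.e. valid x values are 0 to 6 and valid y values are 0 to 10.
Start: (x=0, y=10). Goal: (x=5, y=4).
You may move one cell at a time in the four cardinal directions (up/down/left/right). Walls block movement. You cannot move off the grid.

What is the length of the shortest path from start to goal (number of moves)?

Answer: Shortest path length: 11

Derivation:
BFS from (x=0, y=10) until reaching (x=5, y=4):
  Distance 0: (x=0, y=10)
  Distance 1: (x=0, y=9), (x=1, y=10)
  Distance 2: (x=0, y=8), (x=1, y=9), (x=2, y=10)
  Distance 3: (x=0, y=7), (x=2, y=9), (x=3, y=10)
  Distance 4: (x=0, y=6), (x=1, y=7), (x=2, y=8), (x=3, y=9), (x=4, y=10)
  Distance 5: (x=0, y=5), (x=1, y=6), (x=2, y=7), (x=3, y=8), (x=5, y=10)
  Distance 6: (x=0, y=4), (x=1, y=5), (x=2, y=6), (x=3, y=7), (x=4, y=8), (x=5, y=9), (x=6, y=10)
  Distance 7: (x=0, y=3), (x=1, y=4), (x=2, y=5), (x=3, y=6), (x=4, y=7), (x=5, y=8)
  Distance 8: (x=1, y=3), (x=2, y=4), (x=3, y=5), (x=4, y=6), (x=5, y=7), (x=6, y=8)
  Distance 9: (x=2, y=3), (x=3, y=4), (x=4, y=5), (x=5, y=6), (x=6, y=7)
  Distance 10: (x=3, y=3), (x=4, y=4), (x=5, y=5), (x=6, y=6)
  Distance 11: (x=3, y=2), (x=4, y=3), (x=5, y=4), (x=6, y=5)  <- goal reached here
One shortest path (11 moves): (x=0, y=10) -> (x=1, y=10) -> (x=2, y=10) -> (x=3, y=10) -> (x=4, y=10) -> (x=5, y=10) -> (x=5, y=9) -> (x=5, y=8) -> (x=5, y=7) -> (x=5, y=6) -> (x=5, y=5) -> (x=5, y=4)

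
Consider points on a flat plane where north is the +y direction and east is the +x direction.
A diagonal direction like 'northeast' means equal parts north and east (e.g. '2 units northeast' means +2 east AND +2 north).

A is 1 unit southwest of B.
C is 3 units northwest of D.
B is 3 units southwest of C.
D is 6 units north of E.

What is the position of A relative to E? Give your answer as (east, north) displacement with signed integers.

Answer: A is at (east=-7, north=5) relative to E.

Derivation:
Place E at the origin (east=0, north=0).
  D is 6 units north of E: delta (east=+0, north=+6); D at (east=0, north=6).
  C is 3 units northwest of D: delta (east=-3, north=+3); C at (east=-3, north=9).
  B is 3 units southwest of C: delta (east=-3, north=-3); B at (east=-6, north=6).
  A is 1 unit southwest of B: delta (east=-1, north=-1); A at (east=-7, north=5).
Therefore A relative to E: (east=-7, north=5).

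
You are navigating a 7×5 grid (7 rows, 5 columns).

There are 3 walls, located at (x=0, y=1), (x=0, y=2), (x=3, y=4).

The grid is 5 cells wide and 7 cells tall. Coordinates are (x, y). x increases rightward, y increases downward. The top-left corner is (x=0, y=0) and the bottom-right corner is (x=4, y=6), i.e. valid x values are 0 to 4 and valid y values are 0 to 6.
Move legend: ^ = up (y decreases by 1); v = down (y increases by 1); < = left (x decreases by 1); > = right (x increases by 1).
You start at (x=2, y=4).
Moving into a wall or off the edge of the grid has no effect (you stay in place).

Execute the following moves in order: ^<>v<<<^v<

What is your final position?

Answer: Final position: (x=0, y=4)

Derivation:
Start: (x=2, y=4)
  ^ (up): (x=2, y=4) -> (x=2, y=3)
  < (left): (x=2, y=3) -> (x=1, y=3)
  > (right): (x=1, y=3) -> (x=2, y=3)
  v (down): (x=2, y=3) -> (x=2, y=4)
  < (left): (x=2, y=4) -> (x=1, y=4)
  < (left): (x=1, y=4) -> (x=0, y=4)
  < (left): blocked, stay at (x=0, y=4)
  ^ (up): (x=0, y=4) -> (x=0, y=3)
  v (down): (x=0, y=3) -> (x=0, y=4)
  < (left): blocked, stay at (x=0, y=4)
Final: (x=0, y=4)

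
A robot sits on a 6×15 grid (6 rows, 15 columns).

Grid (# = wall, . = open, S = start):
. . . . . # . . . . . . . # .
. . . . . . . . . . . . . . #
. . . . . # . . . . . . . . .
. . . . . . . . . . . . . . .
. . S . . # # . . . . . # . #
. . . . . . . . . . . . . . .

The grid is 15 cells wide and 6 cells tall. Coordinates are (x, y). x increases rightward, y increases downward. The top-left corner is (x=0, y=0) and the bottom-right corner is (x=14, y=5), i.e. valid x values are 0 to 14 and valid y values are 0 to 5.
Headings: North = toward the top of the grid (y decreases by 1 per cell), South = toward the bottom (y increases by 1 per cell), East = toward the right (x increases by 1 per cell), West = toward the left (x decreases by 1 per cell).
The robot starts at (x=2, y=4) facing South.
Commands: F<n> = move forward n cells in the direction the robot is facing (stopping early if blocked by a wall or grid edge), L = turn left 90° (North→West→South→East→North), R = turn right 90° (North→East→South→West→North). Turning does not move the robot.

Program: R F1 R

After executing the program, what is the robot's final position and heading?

Answer: Final position: (x=1, y=4), facing North

Derivation:
Start: (x=2, y=4), facing South
  R: turn right, now facing West
  F1: move forward 1, now at (x=1, y=4)
  R: turn right, now facing North
Final: (x=1, y=4), facing North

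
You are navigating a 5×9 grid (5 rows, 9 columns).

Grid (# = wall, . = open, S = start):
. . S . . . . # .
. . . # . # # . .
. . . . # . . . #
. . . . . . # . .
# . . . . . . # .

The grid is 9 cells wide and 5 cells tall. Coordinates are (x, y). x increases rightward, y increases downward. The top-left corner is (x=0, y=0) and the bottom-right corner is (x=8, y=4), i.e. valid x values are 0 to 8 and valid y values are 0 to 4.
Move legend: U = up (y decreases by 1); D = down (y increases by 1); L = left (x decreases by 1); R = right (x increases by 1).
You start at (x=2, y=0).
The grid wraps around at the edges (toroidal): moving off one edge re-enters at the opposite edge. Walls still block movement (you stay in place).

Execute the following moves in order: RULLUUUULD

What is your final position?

Answer: Final position: (x=0, y=1)

Derivation:
Start: (x=2, y=0)
  R (right): (x=2, y=0) -> (x=3, y=0)
  U (up): (x=3, y=0) -> (x=3, y=4)
  L (left): (x=3, y=4) -> (x=2, y=4)
  L (left): (x=2, y=4) -> (x=1, y=4)
  U (up): (x=1, y=4) -> (x=1, y=3)
  U (up): (x=1, y=3) -> (x=1, y=2)
  U (up): (x=1, y=2) -> (x=1, y=1)
  U (up): (x=1, y=1) -> (x=1, y=0)
  L (left): (x=1, y=0) -> (x=0, y=0)
  D (down): (x=0, y=0) -> (x=0, y=1)
Final: (x=0, y=1)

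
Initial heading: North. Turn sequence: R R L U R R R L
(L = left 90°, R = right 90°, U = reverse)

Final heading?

Start: North
  R (right (90° clockwise)) -> East
  R (right (90° clockwise)) -> South
  L (left (90° counter-clockwise)) -> East
  U (U-turn (180°)) -> West
  R (right (90° clockwise)) -> North
  R (right (90° clockwise)) -> East
  R (right (90° clockwise)) -> South
  L (left (90° counter-clockwise)) -> East
Final: East

Answer: Final heading: East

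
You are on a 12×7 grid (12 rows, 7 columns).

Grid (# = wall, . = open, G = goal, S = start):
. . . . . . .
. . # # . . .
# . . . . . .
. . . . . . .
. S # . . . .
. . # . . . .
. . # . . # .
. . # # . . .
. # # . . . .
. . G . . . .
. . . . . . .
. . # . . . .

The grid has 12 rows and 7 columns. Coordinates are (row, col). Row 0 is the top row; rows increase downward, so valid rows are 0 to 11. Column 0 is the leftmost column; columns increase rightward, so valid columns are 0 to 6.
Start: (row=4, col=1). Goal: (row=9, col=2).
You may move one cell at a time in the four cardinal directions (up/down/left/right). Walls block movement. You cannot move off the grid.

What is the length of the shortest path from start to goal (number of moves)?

Answer: Shortest path length: 8

Derivation:
BFS from (row=4, col=1) until reaching (row=9, col=2):
  Distance 0: (row=4, col=1)
  Distance 1: (row=3, col=1), (row=4, col=0), (row=5, col=1)
  Distance 2: (row=2, col=1), (row=3, col=0), (row=3, col=2), (row=5, col=0), (row=6, col=1)
  Distance 3: (row=1, col=1), (row=2, col=2), (row=3, col=3), (row=6, col=0), (row=7, col=1)
  Distance 4: (row=0, col=1), (row=1, col=0), (row=2, col=3), (row=3, col=4), (row=4, col=3), (row=7, col=0)
  Distance 5: (row=0, col=0), (row=0, col=2), (row=2, col=4), (row=3, col=5), (row=4, col=4), (row=5, col=3), (row=8, col=0)
  Distance 6: (row=0, col=3), (row=1, col=4), (row=2, col=5), (row=3, col=6), (row=4, col=5), (row=5, col=4), (row=6, col=3), (row=9, col=0)
  Distance 7: (row=0, col=4), (row=1, col=5), (row=2, col=6), (row=4, col=6), (row=5, col=5), (row=6, col=4), (row=9, col=1), (row=10, col=0)
  Distance 8: (row=0, col=5), (row=1, col=6), (row=5, col=6), (row=7, col=4), (row=9, col=2), (row=10, col=1), (row=11, col=0)  <- goal reached here
One shortest path (8 moves): (row=4, col=1) -> (row=4, col=0) -> (row=5, col=0) -> (row=6, col=0) -> (row=7, col=0) -> (row=8, col=0) -> (row=9, col=0) -> (row=9, col=1) -> (row=9, col=2)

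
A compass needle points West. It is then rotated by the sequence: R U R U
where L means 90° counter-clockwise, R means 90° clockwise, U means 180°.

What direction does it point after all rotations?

Start: West
  R (right (90° clockwise)) -> North
  U (U-turn (180°)) -> South
  R (right (90° clockwise)) -> West
  U (U-turn (180°)) -> East
Final: East

Answer: Final heading: East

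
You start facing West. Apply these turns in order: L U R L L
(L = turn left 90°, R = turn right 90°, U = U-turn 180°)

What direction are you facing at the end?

Answer: Final heading: West

Derivation:
Start: West
  L (left (90° counter-clockwise)) -> South
  U (U-turn (180°)) -> North
  R (right (90° clockwise)) -> East
  L (left (90° counter-clockwise)) -> North
  L (left (90° counter-clockwise)) -> West
Final: West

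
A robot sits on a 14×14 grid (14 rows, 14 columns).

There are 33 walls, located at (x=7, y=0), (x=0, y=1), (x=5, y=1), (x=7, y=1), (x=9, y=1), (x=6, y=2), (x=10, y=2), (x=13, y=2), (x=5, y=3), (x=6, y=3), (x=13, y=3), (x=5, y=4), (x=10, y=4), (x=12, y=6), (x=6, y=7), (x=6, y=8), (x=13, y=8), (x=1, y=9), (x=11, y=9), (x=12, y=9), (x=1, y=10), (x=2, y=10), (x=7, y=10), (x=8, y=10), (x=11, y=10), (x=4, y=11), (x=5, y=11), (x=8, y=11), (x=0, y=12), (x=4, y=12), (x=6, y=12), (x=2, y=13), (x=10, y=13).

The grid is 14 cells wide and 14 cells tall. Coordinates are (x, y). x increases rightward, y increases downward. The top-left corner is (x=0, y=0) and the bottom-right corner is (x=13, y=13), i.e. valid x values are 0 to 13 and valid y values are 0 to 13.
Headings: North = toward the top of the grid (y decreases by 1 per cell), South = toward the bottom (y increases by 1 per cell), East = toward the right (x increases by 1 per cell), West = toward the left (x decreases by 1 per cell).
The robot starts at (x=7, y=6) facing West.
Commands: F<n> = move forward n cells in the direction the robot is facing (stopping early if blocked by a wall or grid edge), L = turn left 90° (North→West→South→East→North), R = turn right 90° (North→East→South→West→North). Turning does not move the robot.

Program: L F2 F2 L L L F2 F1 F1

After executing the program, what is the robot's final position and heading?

Start: (x=7, y=6), facing West
  L: turn left, now facing South
  F2: move forward 2, now at (x=7, y=8)
  F2: move forward 1/2 (blocked), now at (x=7, y=9)
  L: turn left, now facing East
  L: turn left, now facing North
  L: turn left, now facing West
  F2: move forward 2, now at (x=5, y=9)
  F1: move forward 1, now at (x=4, y=9)
  F1: move forward 1, now at (x=3, y=9)
Final: (x=3, y=9), facing West

Answer: Final position: (x=3, y=9), facing West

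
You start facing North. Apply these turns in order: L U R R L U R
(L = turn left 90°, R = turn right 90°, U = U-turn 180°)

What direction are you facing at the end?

Answer: Final heading: East

Derivation:
Start: North
  L (left (90° counter-clockwise)) -> West
  U (U-turn (180°)) -> East
  R (right (90° clockwise)) -> South
  R (right (90° clockwise)) -> West
  L (left (90° counter-clockwise)) -> South
  U (U-turn (180°)) -> North
  R (right (90° clockwise)) -> East
Final: East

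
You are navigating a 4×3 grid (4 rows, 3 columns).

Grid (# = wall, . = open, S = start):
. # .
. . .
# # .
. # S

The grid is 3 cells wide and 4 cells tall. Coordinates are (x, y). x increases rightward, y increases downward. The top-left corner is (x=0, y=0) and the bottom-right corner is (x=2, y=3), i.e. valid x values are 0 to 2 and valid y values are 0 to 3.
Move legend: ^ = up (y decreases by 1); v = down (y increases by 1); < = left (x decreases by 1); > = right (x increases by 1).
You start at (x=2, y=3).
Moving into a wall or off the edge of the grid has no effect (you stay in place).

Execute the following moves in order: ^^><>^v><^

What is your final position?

Start: (x=2, y=3)
  ^ (up): (x=2, y=3) -> (x=2, y=2)
  ^ (up): (x=2, y=2) -> (x=2, y=1)
  > (right): blocked, stay at (x=2, y=1)
  < (left): (x=2, y=1) -> (x=1, y=1)
  > (right): (x=1, y=1) -> (x=2, y=1)
  ^ (up): (x=2, y=1) -> (x=2, y=0)
  v (down): (x=2, y=0) -> (x=2, y=1)
  > (right): blocked, stay at (x=2, y=1)
  < (left): (x=2, y=1) -> (x=1, y=1)
  ^ (up): blocked, stay at (x=1, y=1)
Final: (x=1, y=1)

Answer: Final position: (x=1, y=1)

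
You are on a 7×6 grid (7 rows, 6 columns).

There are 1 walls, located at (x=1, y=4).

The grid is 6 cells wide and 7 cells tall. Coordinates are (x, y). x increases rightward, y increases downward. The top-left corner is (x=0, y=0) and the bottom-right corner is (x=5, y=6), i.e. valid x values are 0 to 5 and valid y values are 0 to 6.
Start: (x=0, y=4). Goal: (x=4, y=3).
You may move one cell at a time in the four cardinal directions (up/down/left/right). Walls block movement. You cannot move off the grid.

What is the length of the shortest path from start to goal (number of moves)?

Answer: Shortest path length: 5

Derivation:
BFS from (x=0, y=4) until reaching (x=4, y=3):
  Distance 0: (x=0, y=4)
  Distance 1: (x=0, y=3), (x=0, y=5)
  Distance 2: (x=0, y=2), (x=1, y=3), (x=1, y=5), (x=0, y=6)
  Distance 3: (x=0, y=1), (x=1, y=2), (x=2, y=3), (x=2, y=5), (x=1, y=6)
  Distance 4: (x=0, y=0), (x=1, y=1), (x=2, y=2), (x=3, y=3), (x=2, y=4), (x=3, y=5), (x=2, y=6)
  Distance 5: (x=1, y=0), (x=2, y=1), (x=3, y=2), (x=4, y=3), (x=3, y=4), (x=4, y=5), (x=3, y=6)  <- goal reached here
One shortest path (5 moves): (x=0, y=4) -> (x=0, y=3) -> (x=1, y=3) -> (x=2, y=3) -> (x=3, y=3) -> (x=4, y=3)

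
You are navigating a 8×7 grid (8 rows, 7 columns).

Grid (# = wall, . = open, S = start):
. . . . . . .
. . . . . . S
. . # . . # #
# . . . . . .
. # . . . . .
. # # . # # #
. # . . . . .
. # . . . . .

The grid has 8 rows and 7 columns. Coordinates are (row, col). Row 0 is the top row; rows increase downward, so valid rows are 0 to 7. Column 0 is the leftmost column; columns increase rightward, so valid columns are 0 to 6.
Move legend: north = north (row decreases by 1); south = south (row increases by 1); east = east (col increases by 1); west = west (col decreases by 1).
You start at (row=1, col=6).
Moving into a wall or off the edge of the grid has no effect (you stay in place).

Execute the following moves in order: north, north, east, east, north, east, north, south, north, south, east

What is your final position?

Start: (row=1, col=6)
  north (north): (row=1, col=6) -> (row=0, col=6)
  north (north): blocked, stay at (row=0, col=6)
  east (east): blocked, stay at (row=0, col=6)
  east (east): blocked, stay at (row=0, col=6)
  north (north): blocked, stay at (row=0, col=6)
  east (east): blocked, stay at (row=0, col=6)
  north (north): blocked, stay at (row=0, col=6)
  south (south): (row=0, col=6) -> (row=1, col=6)
  north (north): (row=1, col=6) -> (row=0, col=6)
  south (south): (row=0, col=6) -> (row=1, col=6)
  east (east): blocked, stay at (row=1, col=6)
Final: (row=1, col=6)

Answer: Final position: (row=1, col=6)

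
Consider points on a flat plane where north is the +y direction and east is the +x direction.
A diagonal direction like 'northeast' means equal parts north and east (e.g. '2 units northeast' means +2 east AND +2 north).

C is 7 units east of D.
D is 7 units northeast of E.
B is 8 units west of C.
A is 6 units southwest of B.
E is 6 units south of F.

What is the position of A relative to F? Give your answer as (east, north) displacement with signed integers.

Place F at the origin (east=0, north=0).
  E is 6 units south of F: delta (east=+0, north=-6); E at (east=0, north=-6).
  D is 7 units northeast of E: delta (east=+7, north=+7); D at (east=7, north=1).
  C is 7 units east of D: delta (east=+7, north=+0); C at (east=14, north=1).
  B is 8 units west of C: delta (east=-8, north=+0); B at (east=6, north=1).
  A is 6 units southwest of B: delta (east=-6, north=-6); A at (east=0, north=-5).
Therefore A relative to F: (east=0, north=-5).

Answer: A is at (east=0, north=-5) relative to F.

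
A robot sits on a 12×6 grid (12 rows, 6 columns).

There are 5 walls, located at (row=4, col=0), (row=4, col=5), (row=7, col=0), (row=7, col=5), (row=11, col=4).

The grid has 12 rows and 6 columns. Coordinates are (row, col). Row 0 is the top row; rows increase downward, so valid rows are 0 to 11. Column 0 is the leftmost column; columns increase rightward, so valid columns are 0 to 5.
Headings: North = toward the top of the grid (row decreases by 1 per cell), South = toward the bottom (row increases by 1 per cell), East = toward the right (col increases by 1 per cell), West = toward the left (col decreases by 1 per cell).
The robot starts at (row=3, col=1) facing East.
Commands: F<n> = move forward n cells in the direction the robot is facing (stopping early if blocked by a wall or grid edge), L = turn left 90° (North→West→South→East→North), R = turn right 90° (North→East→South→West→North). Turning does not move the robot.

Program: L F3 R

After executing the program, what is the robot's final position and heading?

Start: (row=3, col=1), facing East
  L: turn left, now facing North
  F3: move forward 3, now at (row=0, col=1)
  R: turn right, now facing East
Final: (row=0, col=1), facing East

Answer: Final position: (row=0, col=1), facing East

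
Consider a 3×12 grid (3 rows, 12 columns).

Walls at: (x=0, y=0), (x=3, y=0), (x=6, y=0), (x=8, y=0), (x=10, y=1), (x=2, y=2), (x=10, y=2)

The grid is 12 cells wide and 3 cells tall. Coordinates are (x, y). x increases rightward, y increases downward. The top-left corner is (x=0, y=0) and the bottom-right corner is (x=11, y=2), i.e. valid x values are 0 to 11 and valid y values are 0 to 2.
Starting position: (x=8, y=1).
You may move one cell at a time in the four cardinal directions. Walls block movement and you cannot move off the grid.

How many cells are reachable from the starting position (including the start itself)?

Answer: Reachable cells: 29

Derivation:
BFS flood-fill from (x=8, y=1):
  Distance 0: (x=8, y=1)
  Distance 1: (x=7, y=1), (x=9, y=1), (x=8, y=2)
  Distance 2: (x=7, y=0), (x=9, y=0), (x=6, y=1), (x=7, y=2), (x=9, y=2)
  Distance 3: (x=10, y=0), (x=5, y=1), (x=6, y=2)
  Distance 4: (x=5, y=0), (x=11, y=0), (x=4, y=1), (x=5, y=2)
  Distance 5: (x=4, y=0), (x=3, y=1), (x=11, y=1), (x=4, y=2)
  Distance 6: (x=2, y=1), (x=3, y=2), (x=11, y=2)
  Distance 7: (x=2, y=0), (x=1, y=1)
  Distance 8: (x=1, y=0), (x=0, y=1), (x=1, y=2)
  Distance 9: (x=0, y=2)
Total reachable: 29 (grid has 29 open cells total)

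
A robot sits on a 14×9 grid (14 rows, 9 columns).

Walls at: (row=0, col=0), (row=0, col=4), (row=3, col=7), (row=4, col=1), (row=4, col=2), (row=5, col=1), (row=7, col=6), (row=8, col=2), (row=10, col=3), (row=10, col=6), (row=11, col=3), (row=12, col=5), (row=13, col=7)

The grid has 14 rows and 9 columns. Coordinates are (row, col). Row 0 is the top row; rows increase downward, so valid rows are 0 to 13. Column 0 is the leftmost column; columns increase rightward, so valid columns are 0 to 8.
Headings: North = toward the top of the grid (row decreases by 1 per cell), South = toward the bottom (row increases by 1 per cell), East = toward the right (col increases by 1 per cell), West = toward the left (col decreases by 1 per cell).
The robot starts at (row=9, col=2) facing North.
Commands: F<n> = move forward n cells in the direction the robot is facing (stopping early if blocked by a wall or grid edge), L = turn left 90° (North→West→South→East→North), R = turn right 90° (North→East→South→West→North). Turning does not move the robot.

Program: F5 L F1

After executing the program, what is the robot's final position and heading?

Answer: Final position: (row=9, col=1), facing West

Derivation:
Start: (row=9, col=2), facing North
  F5: move forward 0/5 (blocked), now at (row=9, col=2)
  L: turn left, now facing West
  F1: move forward 1, now at (row=9, col=1)
Final: (row=9, col=1), facing West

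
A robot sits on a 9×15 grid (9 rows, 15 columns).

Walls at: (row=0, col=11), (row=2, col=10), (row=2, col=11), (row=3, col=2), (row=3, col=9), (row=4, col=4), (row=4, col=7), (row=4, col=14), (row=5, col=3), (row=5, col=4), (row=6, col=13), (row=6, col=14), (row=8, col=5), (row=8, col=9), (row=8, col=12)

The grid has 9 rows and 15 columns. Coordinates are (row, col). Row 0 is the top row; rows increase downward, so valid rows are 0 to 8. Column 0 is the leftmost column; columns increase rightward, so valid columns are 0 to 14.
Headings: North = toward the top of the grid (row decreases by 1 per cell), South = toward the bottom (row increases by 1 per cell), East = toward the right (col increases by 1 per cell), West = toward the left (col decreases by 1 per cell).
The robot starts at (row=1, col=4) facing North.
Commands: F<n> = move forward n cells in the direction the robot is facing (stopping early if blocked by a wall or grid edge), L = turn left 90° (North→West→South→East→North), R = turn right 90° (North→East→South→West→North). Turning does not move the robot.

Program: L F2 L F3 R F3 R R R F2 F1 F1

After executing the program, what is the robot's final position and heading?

Answer: Final position: (row=6, col=0), facing South

Derivation:
Start: (row=1, col=4), facing North
  L: turn left, now facing West
  F2: move forward 2, now at (row=1, col=2)
  L: turn left, now facing South
  F3: move forward 1/3 (blocked), now at (row=2, col=2)
  R: turn right, now facing West
  F3: move forward 2/3 (blocked), now at (row=2, col=0)
  R: turn right, now facing North
  R: turn right, now facing East
  R: turn right, now facing South
  F2: move forward 2, now at (row=4, col=0)
  F1: move forward 1, now at (row=5, col=0)
  F1: move forward 1, now at (row=6, col=0)
Final: (row=6, col=0), facing South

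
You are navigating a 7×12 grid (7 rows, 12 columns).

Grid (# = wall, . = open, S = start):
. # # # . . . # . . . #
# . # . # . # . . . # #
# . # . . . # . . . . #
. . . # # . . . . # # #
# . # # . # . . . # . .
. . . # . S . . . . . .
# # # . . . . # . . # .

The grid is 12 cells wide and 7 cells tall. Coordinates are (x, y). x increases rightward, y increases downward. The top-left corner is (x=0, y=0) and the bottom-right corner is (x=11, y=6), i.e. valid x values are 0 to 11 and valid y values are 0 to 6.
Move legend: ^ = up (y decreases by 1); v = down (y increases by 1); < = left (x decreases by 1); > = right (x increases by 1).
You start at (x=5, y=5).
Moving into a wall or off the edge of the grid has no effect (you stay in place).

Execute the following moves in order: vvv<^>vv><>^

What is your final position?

Answer: Final position: (x=6, y=5)

Derivation:
Start: (x=5, y=5)
  v (down): (x=5, y=5) -> (x=5, y=6)
  v (down): blocked, stay at (x=5, y=6)
  v (down): blocked, stay at (x=5, y=6)
  < (left): (x=5, y=6) -> (x=4, y=6)
  ^ (up): (x=4, y=6) -> (x=4, y=5)
  > (right): (x=4, y=5) -> (x=5, y=5)
  v (down): (x=5, y=5) -> (x=5, y=6)
  v (down): blocked, stay at (x=5, y=6)
  > (right): (x=5, y=6) -> (x=6, y=6)
  < (left): (x=6, y=6) -> (x=5, y=6)
  > (right): (x=5, y=6) -> (x=6, y=6)
  ^ (up): (x=6, y=6) -> (x=6, y=5)
Final: (x=6, y=5)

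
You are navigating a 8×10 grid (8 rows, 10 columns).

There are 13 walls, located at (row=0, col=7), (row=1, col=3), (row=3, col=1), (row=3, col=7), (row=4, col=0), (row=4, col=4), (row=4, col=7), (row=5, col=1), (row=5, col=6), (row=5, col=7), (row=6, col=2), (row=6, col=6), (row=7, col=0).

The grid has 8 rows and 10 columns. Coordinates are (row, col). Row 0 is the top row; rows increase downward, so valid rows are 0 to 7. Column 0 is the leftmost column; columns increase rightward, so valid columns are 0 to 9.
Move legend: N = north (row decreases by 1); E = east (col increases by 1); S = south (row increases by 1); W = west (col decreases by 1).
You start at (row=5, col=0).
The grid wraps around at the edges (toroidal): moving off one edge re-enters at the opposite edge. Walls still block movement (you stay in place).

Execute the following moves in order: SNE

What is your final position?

Answer: Final position: (row=5, col=0)

Derivation:
Start: (row=5, col=0)
  S (south): (row=5, col=0) -> (row=6, col=0)
  N (north): (row=6, col=0) -> (row=5, col=0)
  E (east): blocked, stay at (row=5, col=0)
Final: (row=5, col=0)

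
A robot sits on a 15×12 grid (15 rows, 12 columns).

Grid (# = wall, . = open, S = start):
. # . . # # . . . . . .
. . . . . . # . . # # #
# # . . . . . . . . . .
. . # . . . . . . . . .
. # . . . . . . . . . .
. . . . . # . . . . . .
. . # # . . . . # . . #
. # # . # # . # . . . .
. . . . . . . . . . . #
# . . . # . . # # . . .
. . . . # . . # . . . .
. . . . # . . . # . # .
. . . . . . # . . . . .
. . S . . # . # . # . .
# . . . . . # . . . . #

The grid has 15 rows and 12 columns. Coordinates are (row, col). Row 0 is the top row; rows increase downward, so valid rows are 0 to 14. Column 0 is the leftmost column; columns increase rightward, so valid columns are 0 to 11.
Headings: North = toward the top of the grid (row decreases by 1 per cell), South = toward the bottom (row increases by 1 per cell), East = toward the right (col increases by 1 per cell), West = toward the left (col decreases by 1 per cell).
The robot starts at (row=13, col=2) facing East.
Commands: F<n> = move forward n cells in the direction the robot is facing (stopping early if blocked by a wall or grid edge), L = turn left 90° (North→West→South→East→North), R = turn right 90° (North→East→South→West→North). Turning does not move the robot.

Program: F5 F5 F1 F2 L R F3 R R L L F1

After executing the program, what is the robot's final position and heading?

Start: (row=13, col=2), facing East
  F5: move forward 2/5 (blocked), now at (row=13, col=4)
  F5: move forward 0/5 (blocked), now at (row=13, col=4)
  F1: move forward 0/1 (blocked), now at (row=13, col=4)
  F2: move forward 0/2 (blocked), now at (row=13, col=4)
  L: turn left, now facing North
  R: turn right, now facing East
  F3: move forward 0/3 (blocked), now at (row=13, col=4)
  R: turn right, now facing South
  R: turn right, now facing West
  L: turn left, now facing South
  L: turn left, now facing East
  F1: move forward 0/1 (blocked), now at (row=13, col=4)
Final: (row=13, col=4), facing East

Answer: Final position: (row=13, col=4), facing East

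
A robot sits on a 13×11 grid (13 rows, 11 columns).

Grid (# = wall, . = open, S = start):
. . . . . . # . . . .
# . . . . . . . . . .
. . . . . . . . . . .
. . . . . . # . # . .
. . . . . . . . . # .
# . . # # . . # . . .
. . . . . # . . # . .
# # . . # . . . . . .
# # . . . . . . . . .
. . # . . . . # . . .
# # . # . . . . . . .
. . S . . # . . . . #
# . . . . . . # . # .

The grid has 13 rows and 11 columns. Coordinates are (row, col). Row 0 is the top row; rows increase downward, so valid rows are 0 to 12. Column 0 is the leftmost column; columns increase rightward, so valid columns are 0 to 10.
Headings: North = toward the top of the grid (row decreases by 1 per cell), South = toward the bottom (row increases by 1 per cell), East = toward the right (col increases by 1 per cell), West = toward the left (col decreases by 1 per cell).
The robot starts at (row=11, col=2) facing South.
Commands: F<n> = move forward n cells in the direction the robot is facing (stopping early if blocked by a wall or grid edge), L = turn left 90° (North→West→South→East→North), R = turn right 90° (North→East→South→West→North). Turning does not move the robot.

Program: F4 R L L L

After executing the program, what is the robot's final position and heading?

Start: (row=11, col=2), facing South
  F4: move forward 1/4 (blocked), now at (row=12, col=2)
  R: turn right, now facing West
  L: turn left, now facing South
  L: turn left, now facing East
  L: turn left, now facing North
Final: (row=12, col=2), facing North

Answer: Final position: (row=12, col=2), facing North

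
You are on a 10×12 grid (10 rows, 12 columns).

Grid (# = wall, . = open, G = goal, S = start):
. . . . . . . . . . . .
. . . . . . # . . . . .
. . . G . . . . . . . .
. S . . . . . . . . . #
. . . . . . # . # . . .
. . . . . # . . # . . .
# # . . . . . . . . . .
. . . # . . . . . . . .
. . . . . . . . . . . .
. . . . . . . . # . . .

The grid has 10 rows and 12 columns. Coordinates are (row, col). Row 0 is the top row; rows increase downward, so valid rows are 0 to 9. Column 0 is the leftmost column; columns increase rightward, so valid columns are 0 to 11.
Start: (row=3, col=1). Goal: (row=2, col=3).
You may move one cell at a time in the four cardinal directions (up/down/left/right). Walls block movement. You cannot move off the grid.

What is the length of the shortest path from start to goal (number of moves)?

Answer: Shortest path length: 3

Derivation:
BFS from (row=3, col=1) until reaching (row=2, col=3):
  Distance 0: (row=3, col=1)
  Distance 1: (row=2, col=1), (row=3, col=0), (row=3, col=2), (row=4, col=1)
  Distance 2: (row=1, col=1), (row=2, col=0), (row=2, col=2), (row=3, col=3), (row=4, col=0), (row=4, col=2), (row=5, col=1)
  Distance 3: (row=0, col=1), (row=1, col=0), (row=1, col=2), (row=2, col=3), (row=3, col=4), (row=4, col=3), (row=5, col=0), (row=5, col=2)  <- goal reached here
One shortest path (3 moves): (row=3, col=1) -> (row=3, col=2) -> (row=3, col=3) -> (row=2, col=3)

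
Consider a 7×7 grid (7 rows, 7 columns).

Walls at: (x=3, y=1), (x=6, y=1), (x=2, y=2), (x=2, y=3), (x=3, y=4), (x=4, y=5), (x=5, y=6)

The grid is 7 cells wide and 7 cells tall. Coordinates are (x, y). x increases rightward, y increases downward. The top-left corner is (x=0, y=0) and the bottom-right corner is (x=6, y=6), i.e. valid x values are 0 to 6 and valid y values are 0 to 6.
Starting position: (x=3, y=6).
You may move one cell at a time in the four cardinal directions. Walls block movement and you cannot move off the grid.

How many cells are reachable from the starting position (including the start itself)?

Answer: Reachable cells: 42

Derivation:
BFS flood-fill from (x=3, y=6):
  Distance 0: (x=3, y=6)
  Distance 1: (x=3, y=5), (x=2, y=6), (x=4, y=6)
  Distance 2: (x=2, y=5), (x=1, y=6)
  Distance 3: (x=2, y=4), (x=1, y=5), (x=0, y=6)
  Distance 4: (x=1, y=4), (x=0, y=5)
  Distance 5: (x=1, y=3), (x=0, y=4)
  Distance 6: (x=1, y=2), (x=0, y=3)
  Distance 7: (x=1, y=1), (x=0, y=2)
  Distance 8: (x=1, y=0), (x=0, y=1), (x=2, y=1)
  Distance 9: (x=0, y=0), (x=2, y=0)
  Distance 10: (x=3, y=0)
  Distance 11: (x=4, y=0)
  Distance 12: (x=5, y=0), (x=4, y=1)
  Distance 13: (x=6, y=0), (x=5, y=1), (x=4, y=2)
  Distance 14: (x=3, y=2), (x=5, y=2), (x=4, y=3)
  Distance 15: (x=6, y=2), (x=3, y=3), (x=5, y=3), (x=4, y=4)
  Distance 16: (x=6, y=3), (x=5, y=4)
  Distance 17: (x=6, y=4), (x=5, y=5)
  Distance 18: (x=6, y=5)
  Distance 19: (x=6, y=6)
Total reachable: 42 (grid has 42 open cells total)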